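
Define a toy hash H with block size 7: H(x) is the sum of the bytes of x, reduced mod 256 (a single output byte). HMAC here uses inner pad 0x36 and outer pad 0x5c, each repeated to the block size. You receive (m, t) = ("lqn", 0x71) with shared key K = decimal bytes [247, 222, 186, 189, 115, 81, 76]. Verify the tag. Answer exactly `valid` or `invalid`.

Key decimal bytes [247, 222, 186, 189, 115, 81, 76] = f7 de ba bd 73 51 4c is exactly B = 7 bytes: K' = f7 de ba bd 73 51 4c.
K' ⊕ ipad = c1 e8 8c 8b 45 67 7a; K' ⊕ opad = ab 82 e6 e1 2f 0d 10.
Inner hash: sum = 193+232+140+139+69+103+122+108+113+110 = 1329; mod 256 = 49 → 31.
Outer hash (recomputed tag): sum = 171+130+230+225+47+13+16+49 = 881; mod 256 = 113 → 71.
Recomputed tag = 71; claimed = 71 → match.

valid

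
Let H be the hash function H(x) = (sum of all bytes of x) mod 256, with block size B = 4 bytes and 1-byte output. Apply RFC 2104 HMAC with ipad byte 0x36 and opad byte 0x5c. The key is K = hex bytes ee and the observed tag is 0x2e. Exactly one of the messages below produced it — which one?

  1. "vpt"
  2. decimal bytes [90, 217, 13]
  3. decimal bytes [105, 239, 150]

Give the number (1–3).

3

Key hex bytes ee is 1 byte ≤ B = 4; zero-pad to 4 bytes: K' = ee 00 00 00.
K' ⊕ ipad = d8 36 36 36; K' ⊕ opad = b2 5c 5c 5c.
m1: inner = H(d8 36 36 36 76 70 74) = d4; tag = H(b2 5c 5c 5c d4) = 9a
m2: inner = H(d8 36 36 36 5a d9 0d) = ba; tag = H(b2 5c 5c 5c ba) = 80
m3: inner = H(d8 36 36 36 69 ef 96) = 68; tag = H(b2 5c 5c 5c 68) = 2e ← matches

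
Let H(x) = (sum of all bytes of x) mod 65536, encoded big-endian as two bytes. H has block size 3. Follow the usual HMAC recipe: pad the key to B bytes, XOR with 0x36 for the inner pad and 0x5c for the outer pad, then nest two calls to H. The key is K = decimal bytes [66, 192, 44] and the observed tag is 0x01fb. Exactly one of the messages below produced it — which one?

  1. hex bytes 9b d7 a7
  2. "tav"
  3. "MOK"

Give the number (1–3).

2

Key decimal bytes [66, 192, 44] = 42 c0 2c is exactly B = 3 bytes: K' = 42 c0 2c.
K' ⊕ ipad = 74 f6 1a; K' ⊕ opad = 1e 9c 70.
m1: inner = H(74 f6 1a 9b d7 a7) = 03 9d; tag = H(1e 9c 70 03 9d) = 01ca
m2: inner = H(74 f6 1a 74 61 76) = 02 cf; tag = H(1e 9c 70 02 cf) = 01fb ← matches
m3: inner = H(74 f6 1a 4d 4f 4b) = 02 6b; tag = H(1e 9c 70 02 6b) = 0197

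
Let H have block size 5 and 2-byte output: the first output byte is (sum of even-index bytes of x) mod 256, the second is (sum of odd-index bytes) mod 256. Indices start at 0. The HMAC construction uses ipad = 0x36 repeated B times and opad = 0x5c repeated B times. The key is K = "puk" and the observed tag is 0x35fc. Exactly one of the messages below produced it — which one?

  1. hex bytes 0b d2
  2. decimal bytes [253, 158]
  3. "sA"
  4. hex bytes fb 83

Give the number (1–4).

2

Key "puk" = 70 75 6b is 3 bytes ≤ B = 5; zero-pad to 5 bytes: K' = 70 75 6b 00 00.
K' ⊕ ipad = 46 43 5d 36 36; K' ⊕ opad = 2c 29 37 5c 5c.
m1: inner = H(46 43 5d 36 36 0b d2) = ab 84; tag = H(2c 29 37 5c 5c ab 84) = 4330
m2: inner = H(46 43 5d 36 36 fd 9e) = 77 76; tag = H(2c 29 37 5c 5c 77 76) = 35fc ← matches
m3: inner = H(46 43 5d 36 36 73 41) = 1a ec; tag = H(2c 29 37 5c 5c 1a ec) = ab9f
m4: inner = H(46 43 5d 36 36 fb 83) = 5c 74; tag = H(2c 29 37 5c 5c 5c 74) = 33e1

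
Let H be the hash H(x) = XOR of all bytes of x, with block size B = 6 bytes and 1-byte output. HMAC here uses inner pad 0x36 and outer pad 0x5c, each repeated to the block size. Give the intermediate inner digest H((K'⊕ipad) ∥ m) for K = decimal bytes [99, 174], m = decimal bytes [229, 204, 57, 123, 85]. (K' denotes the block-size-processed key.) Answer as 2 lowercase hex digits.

f3

Key decimal bytes [99, 174] = 63 ae is 2 bytes ≤ B = 6; zero-pad to 6 bytes: K' = 63 ae 00 00 00 00.
K' ⊕ ipad = 55 98 36 36 36 36.
Inner input = 55 98 36 36 36 36 ∥ e5 cc 39 7b 55.
Inner hash: XOR 55⊕98⊕36⊕36⊕36⊕36⊕e5⊕cc⊕39⊕7b⊕55 = f3.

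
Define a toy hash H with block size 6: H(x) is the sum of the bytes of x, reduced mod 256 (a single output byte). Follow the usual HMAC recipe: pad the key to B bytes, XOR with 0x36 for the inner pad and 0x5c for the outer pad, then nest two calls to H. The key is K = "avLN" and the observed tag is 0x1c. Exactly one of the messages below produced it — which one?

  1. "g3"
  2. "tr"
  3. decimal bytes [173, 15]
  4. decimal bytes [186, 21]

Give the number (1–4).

2

Key "avLN" = 61 76 4c 4e is 4 bytes ≤ B = 6; zero-pad to 6 bytes: K' = 61 76 4c 4e 00 00.
K' ⊕ ipad = 57 40 7a 78 36 36; K' ⊕ opad = 3d 2a 10 12 5c 5c.
m1: inner = H(57 40 7a 78 36 36 67 33) = 8f; tag = H(3d 2a 10 12 5c 5c 8f) = d0
m2: inner = H(57 40 7a 78 36 36 74 72) = db; tag = H(3d 2a 10 12 5c 5c db) = 1c ← matches
m3: inner = H(57 40 7a 78 36 36 ad 0f) = b1; tag = H(3d 2a 10 12 5c 5c b1) = f2
m4: inner = H(57 40 7a 78 36 36 ba 15) = c4; tag = H(3d 2a 10 12 5c 5c c4) = 05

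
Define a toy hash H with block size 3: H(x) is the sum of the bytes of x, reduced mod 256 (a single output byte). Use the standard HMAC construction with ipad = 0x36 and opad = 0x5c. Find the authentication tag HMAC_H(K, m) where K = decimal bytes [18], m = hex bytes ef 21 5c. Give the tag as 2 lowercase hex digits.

02

Key decimal bytes [18] = 12 is 1 byte ≤ B = 3; zero-pad to 3 bytes: K' = 12 00 00.
K' ⊕ ipad = 24 36 36.  K' ⊕ opad = 4e 5c 5c.
Inner input = (K'⊕ipad) ∥ m = 24 36 36 ∥ ef 21 5c.
Inner hash: sum = 36+54+54+239+33+92 = 508; mod 256 = 252 → fc.
Outer input = (K'⊕opad) ∥ inner = 4e 5c 5c ∥ fc.
Outer hash (tag): sum = 78+92+92+252 = 514; mod 256 = 2 → 02.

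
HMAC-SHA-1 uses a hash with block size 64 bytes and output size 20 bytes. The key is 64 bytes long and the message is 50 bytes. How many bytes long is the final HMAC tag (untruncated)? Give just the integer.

20

The tag is one SHA-1 digest: 20 bytes.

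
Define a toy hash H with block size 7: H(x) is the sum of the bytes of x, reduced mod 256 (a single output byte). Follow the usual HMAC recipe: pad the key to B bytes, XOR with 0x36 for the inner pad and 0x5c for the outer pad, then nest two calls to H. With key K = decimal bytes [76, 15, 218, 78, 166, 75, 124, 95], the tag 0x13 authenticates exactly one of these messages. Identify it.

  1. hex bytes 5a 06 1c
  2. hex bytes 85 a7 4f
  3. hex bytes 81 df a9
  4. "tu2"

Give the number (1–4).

Key decimal bytes [76, 15, 218, 78, 166, 75, 124, 95] = 4c 0f da 4e a6 4b 7c 5f is 8 bytes > B = 7, so hash it first: H(key) = 4f, then zero-pad to 7 bytes: K' = 4f 00 00 00 00 00 00.
K' ⊕ ipad = 79 36 36 36 36 36 36; K' ⊕ opad = 13 5c 5c 5c 5c 5c 5c.
m1: inner = H(79 36 36 36 36 36 36 5a 06 1c) = 39; tag = H(13 5c 5c 5c 5c 5c 5c 39) = 74
m2: inner = H(79 36 36 36 36 36 36 85 a7 4f) = 38; tag = H(13 5c 5c 5c 5c 5c 5c 38) = 73
m3: inner = H(79 36 36 36 36 36 36 81 df a9) = c6; tag = H(13 5c 5c 5c 5c 5c 5c c6) = 01
m4: inner = H(79 36 36 36 36 36 36 74 75 32) = d8; tag = H(13 5c 5c 5c 5c 5c 5c d8) = 13 ← matches

4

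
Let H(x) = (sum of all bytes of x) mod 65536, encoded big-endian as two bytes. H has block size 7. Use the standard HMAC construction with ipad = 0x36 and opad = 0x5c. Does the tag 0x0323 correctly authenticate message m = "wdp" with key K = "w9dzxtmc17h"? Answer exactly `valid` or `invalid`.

Key "w9dzxtmc17h" = 77 39 64 7a 78 74 6d 63 31 37 68 is 11 bytes > B = 7, so hash it first: H(key) = 04 1a, then zero-pad to 7 bytes: K' = 04 1a 00 00 00 00 00.
K' ⊕ ipad = 32 2c 36 36 36 36 36; K' ⊕ opad = 58 46 5c 5c 5c 5c 5c.
Inner hash: sum = 50+44+54+54+54+54+54+119+100+112 = 695 → 02 b7.
Outer hash (recomputed tag): sum = 88+70+92+92+92+92+92+2+183 = 803 → 03 23.
Recomputed tag = 0323; claimed = 0323 → match.

valid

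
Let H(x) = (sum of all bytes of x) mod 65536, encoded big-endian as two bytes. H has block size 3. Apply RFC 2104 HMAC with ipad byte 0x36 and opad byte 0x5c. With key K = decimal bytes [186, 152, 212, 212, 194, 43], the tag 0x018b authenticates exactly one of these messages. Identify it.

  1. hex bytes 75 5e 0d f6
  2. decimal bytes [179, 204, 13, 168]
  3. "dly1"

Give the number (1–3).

Key decimal bytes [186, 152, 212, 212, 194, 43] = ba 98 d4 d4 c2 2b is 6 bytes > B = 3, so hash it first: H(key) = 03 e7, then zero-pad to 3 bytes: K' = 03 e7 00.
K' ⊕ ipad = 35 d1 36; K' ⊕ opad = 5f bb 5c.
m1: inner = H(35 d1 36 75 5e 0d f6) = 03 12; tag = H(5f bb 5c 03 12) = 018b ← matches
m2: inner = H(35 d1 36 b3 cc 0d a8) = 03 70; tag = H(5f bb 5c 03 70) = 01e9
m3: inner = H(35 d1 36 64 6c 79 31) = 02 b6; tag = H(5f bb 5c 02 b6) = 022e

1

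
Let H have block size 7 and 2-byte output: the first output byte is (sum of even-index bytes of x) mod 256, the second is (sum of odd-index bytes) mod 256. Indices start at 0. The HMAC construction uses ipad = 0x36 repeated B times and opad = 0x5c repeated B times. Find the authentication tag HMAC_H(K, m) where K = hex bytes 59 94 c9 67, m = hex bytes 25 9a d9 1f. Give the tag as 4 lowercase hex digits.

79f2

Key hex bytes 59 94 c9 67 is 4 bytes ≤ B = 7; zero-pad to 7 bytes: K' = 59 94 c9 67 00 00 00.
K' ⊕ ipad = 6f a2 ff 51 36 36 36.  K' ⊕ opad = 05 c8 95 3b 5c 5c 5c.
Inner input = (K'⊕ipad) ∥ m = 6f a2 ff 51 36 36 36 ∥ 25 9a d9 1f.
Inner hash: even-index sum = 659 mod 256 = 147; odd-index sum = 551 mod 256 = 39 → 93 27.
Outer input = (K'⊕opad) ∥ inner = 05 c8 95 3b 5c 5c 5c ∥ 93 27.
Outer hash (tag): even-index sum = 377 mod 256 = 121; odd-index sum = 498 mod 256 = 242 → 79 f2.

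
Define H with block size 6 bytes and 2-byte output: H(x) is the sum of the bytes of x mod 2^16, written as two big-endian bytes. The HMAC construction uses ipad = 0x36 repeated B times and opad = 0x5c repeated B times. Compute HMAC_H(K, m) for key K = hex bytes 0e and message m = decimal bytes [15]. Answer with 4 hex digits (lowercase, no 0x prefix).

0274

Key hex bytes 0e is 1 byte ≤ B = 6; zero-pad to 6 bytes: K' = 0e 00 00 00 00 00.
K' ⊕ ipad = 38 36 36 36 36 36.  K' ⊕ opad = 52 5c 5c 5c 5c 5c.
Inner input = (K'⊕ipad) ∥ m = 38 36 36 36 36 36 ∥ 0f.
Inner hash: sum = 56+54+54+54+54+54+15 = 341 → 01 55.
Outer input = (K'⊕opad) ∥ inner = 52 5c 5c 5c 5c 5c ∥ 01 55.
Outer hash (tag): sum = 82+92+92+92+92+92+1+85 = 628 → 02 74.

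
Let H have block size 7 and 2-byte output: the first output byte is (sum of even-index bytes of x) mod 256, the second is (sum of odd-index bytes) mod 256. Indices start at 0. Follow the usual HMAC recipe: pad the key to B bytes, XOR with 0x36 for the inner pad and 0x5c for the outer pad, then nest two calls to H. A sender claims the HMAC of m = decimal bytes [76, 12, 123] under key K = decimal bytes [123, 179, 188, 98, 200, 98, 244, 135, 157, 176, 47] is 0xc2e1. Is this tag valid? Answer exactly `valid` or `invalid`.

Key decimal bytes [123, 179, 188, 98, 200, 98, 244, 135, 157, 176, 47] = 7b b3 bc 62 c8 62 f4 87 9d b0 2f is 11 bytes > B = 7, so hash it first: H(key) = bf ae, then zero-pad to 7 bytes: K' = bf ae 00 00 00 00 00.
K' ⊕ ipad = 89 98 36 36 36 36 36; K' ⊕ opad = e3 f2 5c 5c 5c 5c 5c.
Inner hash: even-index sum = 311 mod 256 = 55; odd-index sum = 459 mod 256 = 203 → 37 cb.
Outer hash (recomputed tag): even-index sum = 706 mod 256 = 194; odd-index sum = 481 mod 256 = 225 → c2 e1.
Recomputed tag = c2e1; claimed = c2e1 → match.

valid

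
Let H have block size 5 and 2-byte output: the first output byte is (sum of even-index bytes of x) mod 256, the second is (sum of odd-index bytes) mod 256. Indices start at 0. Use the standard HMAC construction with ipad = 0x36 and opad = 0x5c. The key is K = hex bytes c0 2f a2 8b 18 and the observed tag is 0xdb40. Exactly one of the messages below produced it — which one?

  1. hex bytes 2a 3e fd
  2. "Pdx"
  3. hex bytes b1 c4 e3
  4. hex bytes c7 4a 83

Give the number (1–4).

1

Key hex bytes c0 2f a2 8b 18 is exactly B = 5 bytes: K' = c0 2f a2 8b 18.
K' ⊕ ipad = f6 19 94 bd 2e; K' ⊕ opad = 9c 73 fe d7 44.
m1: inner = H(f6 19 94 bd 2e 2a 3e fd) = f6 fd; tag = H(9c 73 fe d7 44 f6 fd) = db40 ← matches
m2: inner = H(f6 19 94 bd 2e 50 64 78) = 1c 9e; tag = H(9c 73 fe d7 44 1c 9e) = 7c66
m3: inner = H(f6 19 94 bd 2e b1 c4 e3) = 7c 6a; tag = H(9c 73 fe d7 44 7c 6a) = 48c6
m4: inner = H(f6 19 94 bd 2e c7 4a 83) = 02 20; tag = H(9c 73 fe d7 44 02 20) = fe4c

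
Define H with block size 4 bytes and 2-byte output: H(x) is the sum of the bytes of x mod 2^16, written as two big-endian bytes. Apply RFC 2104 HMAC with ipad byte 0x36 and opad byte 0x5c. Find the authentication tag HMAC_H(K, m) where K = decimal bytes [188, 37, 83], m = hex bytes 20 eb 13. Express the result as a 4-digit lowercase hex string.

Key decimal bytes [188, 37, 83] = bc 25 53 is 3 bytes ≤ B = 4; zero-pad to 4 bytes: K' = bc 25 53 00.
K' ⊕ ipad = 8a 13 65 36.  K' ⊕ opad = e0 79 0f 5c.
Inner input = (K'⊕ipad) ∥ m = 8a 13 65 36 ∥ 20 eb 13.
Inner hash: sum = 138+19+101+54+32+235+19 = 598 → 02 56.
Outer input = (K'⊕opad) ∥ inner = e0 79 0f 5c ∥ 02 56.
Outer hash (tag): sum = 224+121+15+92+2+86 = 540 → 02 1c.

021c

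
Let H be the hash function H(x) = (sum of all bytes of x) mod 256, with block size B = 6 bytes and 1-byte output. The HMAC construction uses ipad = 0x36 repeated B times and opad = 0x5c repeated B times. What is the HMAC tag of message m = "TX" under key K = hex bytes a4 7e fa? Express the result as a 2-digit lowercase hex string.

c8

Key hex bytes a4 7e fa is 3 bytes ≤ B = 6; zero-pad to 6 bytes: K' = a4 7e fa 00 00 00.
K' ⊕ ipad = 92 48 cc 36 36 36.  K' ⊕ opad = f8 22 a6 5c 5c 5c.
Inner input = (K'⊕ipad) ∥ m = 92 48 cc 36 36 36 ∥ 54 58.
Inner hash: sum = 146+72+204+54+54+54+84+88 = 756; mod 256 = 244 → f4.
Outer input = (K'⊕opad) ∥ inner = f8 22 a6 5c 5c 5c ∥ f4.
Outer hash (tag): sum = 248+34+166+92+92+92+244 = 968; mod 256 = 200 → c8.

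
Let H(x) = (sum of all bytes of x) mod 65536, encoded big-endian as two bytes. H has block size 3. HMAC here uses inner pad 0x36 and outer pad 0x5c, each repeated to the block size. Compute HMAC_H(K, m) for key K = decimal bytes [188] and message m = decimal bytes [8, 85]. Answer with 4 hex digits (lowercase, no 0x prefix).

Key decimal bytes [188] = bc is 1 byte ≤ B = 3; zero-pad to 3 bytes: K' = bc 00 00.
K' ⊕ ipad = 8a 36 36.  K' ⊕ opad = e0 5c 5c.
Inner input = (K'⊕ipad) ∥ m = 8a 36 36 ∥ 08 55.
Inner hash: sum = 138+54+54+8+85 = 339 → 01 53.
Outer input = (K'⊕opad) ∥ inner = e0 5c 5c ∥ 01 53.
Outer hash (tag): sum = 224+92+92+1+83 = 492 → 01 ec.

01ec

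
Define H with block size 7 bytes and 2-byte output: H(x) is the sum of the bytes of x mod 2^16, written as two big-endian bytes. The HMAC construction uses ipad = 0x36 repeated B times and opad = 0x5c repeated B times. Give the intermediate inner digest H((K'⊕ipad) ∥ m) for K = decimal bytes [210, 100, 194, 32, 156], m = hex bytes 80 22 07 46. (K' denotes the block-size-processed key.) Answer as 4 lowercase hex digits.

Key decimal bytes [210, 100, 194, 32, 156] = d2 64 c2 20 9c is 5 bytes ≤ B = 7; zero-pad to 7 bytes: K' = d2 64 c2 20 9c 00 00.
K' ⊕ ipad = e4 52 f4 16 aa 36 36.
Inner input = e4 52 f4 16 aa 36 36 ∥ 80 22 07 46.
Inner hash: sum = 228+82+244+22+170+54+54+128+34+7+70 = 1093 → 04 45.

0445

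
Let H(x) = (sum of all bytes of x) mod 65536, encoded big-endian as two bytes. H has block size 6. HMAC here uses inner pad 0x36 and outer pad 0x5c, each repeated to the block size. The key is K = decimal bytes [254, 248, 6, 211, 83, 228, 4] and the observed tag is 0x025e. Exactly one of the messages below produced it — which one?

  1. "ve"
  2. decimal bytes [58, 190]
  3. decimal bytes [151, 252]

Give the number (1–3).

Key decimal bytes [254, 248, 6, 211, 83, 228, 4] = fe f8 06 d3 53 e4 04 is 7 bytes > B = 6, so hash it first: H(key) = 04 0a, then zero-pad to 6 bytes: K' = 04 0a 00 00 00 00.
K' ⊕ ipad = 32 3c 36 36 36 36; K' ⊕ opad = 58 56 5c 5c 5c 5c.
m1: inner = H(32 3c 36 36 36 36 76 65) = 02 21; tag = H(58 56 5c 5c 5c 5c 02 21) = 0241
m2: inner = H(32 3c 36 36 36 36 3a be) = 02 3e; tag = H(58 56 5c 5c 5c 5c 02 3e) = 025e ← matches
m3: inner = H(32 3c 36 36 36 36 97 fc) = 02 d9; tag = H(58 56 5c 5c 5c 5c 02 d9) = 02f9

2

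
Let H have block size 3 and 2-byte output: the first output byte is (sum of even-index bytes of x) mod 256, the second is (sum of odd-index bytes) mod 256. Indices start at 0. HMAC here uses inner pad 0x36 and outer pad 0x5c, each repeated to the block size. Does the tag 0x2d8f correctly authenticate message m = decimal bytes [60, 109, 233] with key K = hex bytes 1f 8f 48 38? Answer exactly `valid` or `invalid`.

invalid

Key hex bytes 1f 8f 48 38 is 4 bytes > B = 3, so hash it first: H(key) = 67 c7, then zero-pad to 3 bytes: K' = 67 c7 00.
K' ⊕ ipad = 51 f1 36; K' ⊕ opad = 3b 9b 5c.
Inner hash: even-index sum = 244 mod 256 = 244; odd-index sum = 534 mod 256 = 22 → f4 16.
Outer hash (recomputed tag): even-index sum = 173 mod 256 = 173; odd-index sum = 399 mod 256 = 143 → ad 8f.
Recomputed tag = ad8f; claimed = 2d8f → mismatch.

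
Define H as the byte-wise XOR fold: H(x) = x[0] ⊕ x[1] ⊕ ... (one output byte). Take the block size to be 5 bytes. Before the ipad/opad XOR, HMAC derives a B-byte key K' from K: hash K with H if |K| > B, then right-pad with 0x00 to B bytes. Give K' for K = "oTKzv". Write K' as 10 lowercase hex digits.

Key "oTKzv" = 6f 54 4b 7a 76 is exactly B = 5 bytes: K' = 6f 54 4b 7a 76.

6f544b7a76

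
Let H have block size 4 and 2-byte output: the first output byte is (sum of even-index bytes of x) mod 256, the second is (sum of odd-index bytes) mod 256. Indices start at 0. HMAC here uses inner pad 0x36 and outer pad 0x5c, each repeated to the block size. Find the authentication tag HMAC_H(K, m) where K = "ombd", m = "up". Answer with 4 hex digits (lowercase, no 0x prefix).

9386

Key "ombd" = 6f 6d 62 64 is exactly B = 4 bytes: K' = 6f 6d 62 64.
K' ⊕ ipad = 59 5b 54 52.  K' ⊕ opad = 33 31 3e 38.
Inner input = (K'⊕ipad) ∥ m = 59 5b 54 52 ∥ 75 70.
Inner hash: even-index sum = 290 mod 256 = 34; odd-index sum = 285 mod 256 = 29 → 22 1d.
Outer input = (K'⊕opad) ∥ inner = 33 31 3e 38 ∥ 22 1d.
Outer hash (tag): even-index sum = 147 mod 256 = 147; odd-index sum = 134 mod 256 = 134 → 93 86.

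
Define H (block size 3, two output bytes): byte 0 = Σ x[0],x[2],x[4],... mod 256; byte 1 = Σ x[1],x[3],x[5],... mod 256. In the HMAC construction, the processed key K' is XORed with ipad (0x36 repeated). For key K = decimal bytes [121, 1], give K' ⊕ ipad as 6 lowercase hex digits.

Key decimal bytes [121, 1] = 79 01 is 2 bytes ≤ B = 3; zero-pad to 3 bytes: K' = 79 01 00.
XOR each byte with 0x36: 79⊕36=4f, 01⊕36=37, 00⊕36=36.

4f3736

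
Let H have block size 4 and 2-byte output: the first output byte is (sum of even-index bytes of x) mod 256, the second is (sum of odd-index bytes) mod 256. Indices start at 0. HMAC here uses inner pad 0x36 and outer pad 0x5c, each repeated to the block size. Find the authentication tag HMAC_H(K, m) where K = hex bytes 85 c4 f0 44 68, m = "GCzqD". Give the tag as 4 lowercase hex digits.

03d8

Key hex bytes 85 c4 f0 44 68 is 5 bytes > B = 4, so hash it first: H(key) = dd 08, then zero-pad to 4 bytes: K' = dd 08 00 00.
K' ⊕ ipad = eb 3e 36 36.  K' ⊕ opad = 81 54 5c 5c.
Inner input = (K'⊕ipad) ∥ m = eb 3e 36 36 ∥ 47 43 7a 71 44.
Inner hash: even-index sum = 550 mod 256 = 38; odd-index sum = 296 mod 256 = 40 → 26 28.
Outer input = (K'⊕opad) ∥ inner = 81 54 5c 5c ∥ 26 28.
Outer hash (tag): even-index sum = 259 mod 256 = 3; odd-index sum = 216 mod 256 = 216 → 03 d8.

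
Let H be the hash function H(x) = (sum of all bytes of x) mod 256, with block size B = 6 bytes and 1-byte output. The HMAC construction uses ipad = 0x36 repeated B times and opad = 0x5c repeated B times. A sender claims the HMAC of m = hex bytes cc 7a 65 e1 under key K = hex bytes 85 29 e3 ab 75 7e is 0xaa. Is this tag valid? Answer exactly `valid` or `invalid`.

Key hex bytes 85 29 e3 ab 75 7e is exactly B = 6 bytes: K' = 85 29 e3 ab 75 7e.
K' ⊕ ipad = b3 1f d5 9d 43 48; K' ⊕ opad = d9 75 bf f7 29 22.
Inner hash: sum = 179+31+213+157+67+72+204+122+101+225 = 1371; mod 256 = 91 → 5b.
Outer hash (recomputed tag): sum = 217+117+191+247+41+34+91 = 938; mod 256 = 170 → aa.
Recomputed tag = aa; claimed = aa → match.

valid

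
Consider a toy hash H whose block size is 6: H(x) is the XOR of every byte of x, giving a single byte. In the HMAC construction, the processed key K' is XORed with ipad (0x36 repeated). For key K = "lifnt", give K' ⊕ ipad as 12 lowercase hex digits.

5a5f50584236

Key "lifnt" = 6c 69 66 6e 74 is 5 bytes ≤ B = 6; zero-pad to 6 bytes: K' = 6c 69 66 6e 74 00.
XOR each byte with 0x36: 6c⊕36=5a, 69⊕36=5f, 66⊕36=50, 6e⊕36=58, 74⊕36=42, 00⊕36=36.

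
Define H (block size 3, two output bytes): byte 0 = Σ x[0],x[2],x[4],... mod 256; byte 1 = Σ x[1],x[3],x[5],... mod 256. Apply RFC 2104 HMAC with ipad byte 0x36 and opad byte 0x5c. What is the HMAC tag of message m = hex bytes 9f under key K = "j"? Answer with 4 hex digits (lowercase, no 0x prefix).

67ee

Key "j" = 6a is 1 byte ≤ B = 3; zero-pad to 3 bytes: K' = 6a 00 00.
K' ⊕ ipad = 5c 36 36.  K' ⊕ opad = 36 5c 5c.
Inner input = (K'⊕ipad) ∥ m = 5c 36 36 ∥ 9f.
Inner hash: even-index sum = 146 mod 256 = 146; odd-index sum = 213 mod 256 = 213 → 92 d5.
Outer input = (K'⊕opad) ∥ inner = 36 5c 5c ∥ 92 d5.
Outer hash (tag): even-index sum = 359 mod 256 = 103; odd-index sum = 238 mod 256 = 238 → 67 ee.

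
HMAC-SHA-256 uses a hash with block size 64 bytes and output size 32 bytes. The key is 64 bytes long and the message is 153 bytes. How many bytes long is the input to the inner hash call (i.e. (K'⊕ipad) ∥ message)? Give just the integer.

217

Key is 64 ≤ 64 bytes, zero-padded: |K'| = 64.
Inner input = (K'⊕ipad) ∥ m → 64 + 153 = 217 bytes.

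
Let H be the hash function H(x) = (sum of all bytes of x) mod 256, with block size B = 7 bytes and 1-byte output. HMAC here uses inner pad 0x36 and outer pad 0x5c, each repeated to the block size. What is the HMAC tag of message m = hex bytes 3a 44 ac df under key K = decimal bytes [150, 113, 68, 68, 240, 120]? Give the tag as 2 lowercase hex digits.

Key decimal bytes [150, 113, 68, 68, 240, 120] = 96 71 44 44 f0 78 is 6 bytes ≤ B = 7; zero-pad to 7 bytes: K' = 96 71 44 44 f0 78 00.
K' ⊕ ipad = a0 47 72 72 c6 4e 36.  K' ⊕ opad = ca 2d 18 18 ac 24 5c.
Inner input = (K'⊕ipad) ∥ m = a0 47 72 72 c6 4e 36 ∥ 3a 44 ac df.
Inner hash: sum = 160+71+114+114+198+78+54+58+68+172+223 = 1310; mod 256 = 30 → 1e.
Outer input = (K'⊕opad) ∥ inner = ca 2d 18 18 ac 24 5c ∥ 1e.
Outer hash (tag): sum = 202+45+24+24+172+36+92+30 = 625; mod 256 = 113 → 71.

71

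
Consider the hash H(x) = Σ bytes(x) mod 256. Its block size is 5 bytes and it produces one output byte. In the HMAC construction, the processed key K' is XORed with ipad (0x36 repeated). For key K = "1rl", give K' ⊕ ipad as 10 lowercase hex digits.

Key "1rl" = 31 72 6c is 3 bytes ≤ B = 5; zero-pad to 5 bytes: K' = 31 72 6c 00 00.
XOR each byte with 0x36: 31⊕36=07, 72⊕36=44, 6c⊕36=5a, 00⊕36=36, 00⊕36=36.

07445a3636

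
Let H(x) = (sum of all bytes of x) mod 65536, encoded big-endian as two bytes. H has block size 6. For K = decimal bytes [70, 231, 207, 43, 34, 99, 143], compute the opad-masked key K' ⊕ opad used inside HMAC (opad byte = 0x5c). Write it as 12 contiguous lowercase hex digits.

5f675c5c5c5c

Key decimal bytes [70, 231, 207, 43, 34, 99, 143] = 46 e7 cf 2b 22 63 8f is 7 bytes > B = 6, so hash it first: H(key) = 03 3b, then zero-pad to 6 bytes: K' = 03 3b 00 00 00 00.
XOR each byte with 0x5c: 03⊕5c=5f, 3b⊕5c=67, 00⊕5c=5c, 00⊕5c=5c, 00⊕5c=5c, 00⊕5c=5c.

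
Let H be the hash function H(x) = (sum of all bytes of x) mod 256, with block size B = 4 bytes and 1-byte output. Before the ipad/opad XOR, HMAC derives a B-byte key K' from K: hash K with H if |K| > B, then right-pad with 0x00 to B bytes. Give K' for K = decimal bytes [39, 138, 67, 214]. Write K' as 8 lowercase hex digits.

278a43d6

Key decimal bytes [39, 138, 67, 214] = 27 8a 43 d6 is exactly B = 4 bytes: K' = 27 8a 43 d6.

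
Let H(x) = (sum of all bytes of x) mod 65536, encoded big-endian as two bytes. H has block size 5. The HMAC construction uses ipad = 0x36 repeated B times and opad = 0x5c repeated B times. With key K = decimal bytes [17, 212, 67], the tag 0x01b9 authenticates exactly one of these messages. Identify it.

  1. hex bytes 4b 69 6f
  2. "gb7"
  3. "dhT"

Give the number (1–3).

Key decimal bytes [17, 212, 67] = 11 d4 43 is 3 bytes ≤ B = 5; zero-pad to 5 bytes: K' = 11 d4 43 00 00.
K' ⊕ ipad = 27 e2 75 36 36; K' ⊕ opad = 4d 88 1f 5c 5c.
m1: inner = H(27 e2 75 36 36 4b 69 6f) = 03 0d; tag = H(4d 88 1f 5c 5c 03 0d) = 01bc
m2: inner = H(27 e2 75 36 36 67 62 37) = 02 ea; tag = H(4d 88 1f 5c 5c 02 ea) = 0298
m3: inner = H(27 e2 75 36 36 64 68 54) = 03 0a; tag = H(4d 88 1f 5c 5c 03 0a) = 01b9 ← matches

3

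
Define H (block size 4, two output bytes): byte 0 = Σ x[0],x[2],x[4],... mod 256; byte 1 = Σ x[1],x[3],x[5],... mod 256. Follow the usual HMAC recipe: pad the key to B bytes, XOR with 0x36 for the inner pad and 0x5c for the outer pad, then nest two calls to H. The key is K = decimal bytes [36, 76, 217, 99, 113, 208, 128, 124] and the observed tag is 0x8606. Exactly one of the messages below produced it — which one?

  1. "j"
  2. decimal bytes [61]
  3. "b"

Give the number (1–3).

1

Key decimal bytes [36, 76, 217, 99, 113, 208, 128, 124] = 24 4c d9 63 71 d0 80 7c is 8 bytes > B = 4, so hash it first: H(key) = ee fb, then zero-pad to 4 bytes: K' = ee fb 00 00.
K' ⊕ ipad = d8 cd 36 36; K' ⊕ opad = b2 a7 5c 5c.
m1: inner = H(d8 cd 36 36 6a) = 78 03; tag = H(b2 a7 5c 5c 78 03) = 8606 ← matches
m2: inner = H(d8 cd 36 36 3d) = 4b 03; tag = H(b2 a7 5c 5c 4b 03) = 5906
m3: inner = H(d8 cd 36 36 62) = 70 03; tag = H(b2 a7 5c 5c 70 03) = 7e06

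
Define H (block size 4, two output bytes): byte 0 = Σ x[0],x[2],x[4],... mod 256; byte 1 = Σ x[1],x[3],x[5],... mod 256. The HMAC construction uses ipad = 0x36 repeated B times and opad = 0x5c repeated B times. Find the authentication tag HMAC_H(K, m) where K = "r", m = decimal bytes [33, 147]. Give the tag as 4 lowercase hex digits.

25b7

Key "r" = 72 is 1 byte ≤ B = 4; zero-pad to 4 bytes: K' = 72 00 00 00.
K' ⊕ ipad = 44 36 36 36.  K' ⊕ opad = 2e 5c 5c 5c.
Inner input = (K'⊕ipad) ∥ m = 44 36 36 36 ∥ 21 93.
Inner hash: even-index sum = 155 mod 256 = 155; odd-index sum = 255 mod 256 = 255 → 9b ff.
Outer input = (K'⊕opad) ∥ inner = 2e 5c 5c 5c ∥ 9b ff.
Outer hash (tag): even-index sum = 293 mod 256 = 37; odd-index sum = 439 mod 256 = 183 → 25 b7.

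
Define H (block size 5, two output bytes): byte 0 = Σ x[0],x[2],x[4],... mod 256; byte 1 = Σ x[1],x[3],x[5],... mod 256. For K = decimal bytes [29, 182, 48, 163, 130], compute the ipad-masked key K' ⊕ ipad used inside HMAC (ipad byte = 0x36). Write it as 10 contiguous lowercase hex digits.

Key decimal bytes [29, 182, 48, 163, 130] = 1d b6 30 a3 82 is exactly B = 5 bytes: K' = 1d b6 30 a3 82.
XOR each byte with 0x36: 1d⊕36=2b, b6⊕36=80, 30⊕36=06, a3⊕36=95, 82⊕36=b4.

2b800695b4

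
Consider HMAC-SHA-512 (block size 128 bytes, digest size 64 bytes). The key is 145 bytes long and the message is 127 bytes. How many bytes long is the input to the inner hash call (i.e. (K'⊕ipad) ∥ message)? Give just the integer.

255

Key is 145 > 128 bytes, so it is hashed to 64 bytes then zero-padded to 128: |K'| = 128.
Inner input = (K'⊕ipad) ∥ m → 128 + 127 = 255 bytes.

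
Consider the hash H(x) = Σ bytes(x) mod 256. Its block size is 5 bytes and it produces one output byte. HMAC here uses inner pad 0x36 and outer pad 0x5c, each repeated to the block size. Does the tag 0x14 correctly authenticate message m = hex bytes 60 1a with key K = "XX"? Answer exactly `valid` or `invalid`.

Key "XX" = 58 58 is 2 bytes ≤ B = 5; zero-pad to 5 bytes: K' = 58 58 00 00 00.
K' ⊕ ipad = 6e 6e 36 36 36; K' ⊕ opad = 04 04 5c 5c 5c.
Inner hash: sum = 110+110+54+54+54+96+26 = 504; mod 256 = 248 → f8.
Outer hash (recomputed tag): sum = 4+4+92+92+92+248 = 532; mod 256 = 20 → 14.
Recomputed tag = 14; claimed = 14 → match.

valid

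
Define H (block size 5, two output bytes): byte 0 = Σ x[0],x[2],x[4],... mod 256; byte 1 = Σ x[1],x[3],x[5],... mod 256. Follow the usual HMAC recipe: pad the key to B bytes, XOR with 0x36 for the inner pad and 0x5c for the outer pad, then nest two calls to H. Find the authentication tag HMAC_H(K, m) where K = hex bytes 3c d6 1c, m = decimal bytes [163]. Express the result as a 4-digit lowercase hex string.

b550

Key hex bytes 3c d6 1c is 3 bytes ≤ B = 5; zero-pad to 5 bytes: K' = 3c d6 1c 00 00.
K' ⊕ ipad = 0a e0 2a 36 36.  K' ⊕ opad = 60 8a 40 5c 5c.
Inner input = (K'⊕ipad) ∥ m = 0a e0 2a 36 36 ∥ a3.
Inner hash: even-index sum = 106 mod 256 = 106; odd-index sum = 441 mod 256 = 185 → 6a b9.
Outer input = (K'⊕opad) ∥ inner = 60 8a 40 5c 5c ∥ 6a b9.
Outer hash (tag): even-index sum = 437 mod 256 = 181; odd-index sum = 336 mod 256 = 80 → b5 50.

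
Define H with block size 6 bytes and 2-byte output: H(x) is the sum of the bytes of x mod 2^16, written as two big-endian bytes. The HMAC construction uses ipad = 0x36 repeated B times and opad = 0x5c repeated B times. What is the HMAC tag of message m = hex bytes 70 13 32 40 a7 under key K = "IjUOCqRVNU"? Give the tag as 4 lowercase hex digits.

Key "IjUOCqRVNU" = 49 6a 55 4f 43 71 52 56 4e 55 is 10 bytes > B = 6, so hash it first: H(key) = 03 56, then zero-pad to 6 bytes: K' = 03 56 00 00 00 00.
K' ⊕ ipad = 35 60 36 36 36 36.  K' ⊕ opad = 5f 0a 5c 5c 5c 5c.
Inner input = (K'⊕ipad) ∥ m = 35 60 36 36 36 36 ∥ 70 13 32 40 a7.
Inner hash: sum = 53+96+54+54+54+54+112+19+50+64+167 = 777 → 03 09.
Outer input = (K'⊕opad) ∥ inner = 5f 0a 5c 5c 5c 5c ∥ 03 09.
Outer hash (tag): sum = 95+10+92+92+92+92+3+9 = 485 → 01 e5.

01e5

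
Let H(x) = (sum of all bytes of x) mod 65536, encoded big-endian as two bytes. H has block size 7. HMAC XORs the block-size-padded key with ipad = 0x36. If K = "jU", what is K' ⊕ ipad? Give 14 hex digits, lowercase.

5c633636363636

Key "jU" = 6a 55 is 2 bytes ≤ B = 7; zero-pad to 7 bytes: K' = 6a 55 00 00 00 00 00.
XOR each byte with 0x36: 6a⊕36=5c, 55⊕36=63, 00⊕36=36, 00⊕36=36, 00⊕36=36, 00⊕36=36, 00⊕36=36.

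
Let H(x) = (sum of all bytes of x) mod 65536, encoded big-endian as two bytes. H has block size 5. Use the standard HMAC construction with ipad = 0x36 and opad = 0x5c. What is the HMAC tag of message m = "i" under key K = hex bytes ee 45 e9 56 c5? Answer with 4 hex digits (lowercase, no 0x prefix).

Key hex bytes ee 45 e9 56 c5 is exactly B = 5 bytes: K' = ee 45 e9 56 c5.
K' ⊕ ipad = d8 73 df 60 f3.  K' ⊕ opad = b2 19 b5 0a 99.
Inner input = (K'⊕ipad) ∥ m = d8 73 df 60 f3 ∥ 69.
Inner hash: sum = 216+115+223+96+243+105 = 998 → 03 e6.
Outer input = (K'⊕opad) ∥ inner = b2 19 b5 0a 99 ∥ 03 e6.
Outer hash (tag): sum = 178+25+181+10+153+3+230 = 780 → 03 0c.

030c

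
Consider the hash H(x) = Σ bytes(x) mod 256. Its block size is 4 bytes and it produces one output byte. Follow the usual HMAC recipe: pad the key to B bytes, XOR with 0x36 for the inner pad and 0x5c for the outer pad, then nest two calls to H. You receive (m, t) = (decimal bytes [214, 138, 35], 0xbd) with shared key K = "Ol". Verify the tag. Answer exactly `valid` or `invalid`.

Key "Ol" = 4f 6c is 2 bytes ≤ B = 4; zero-pad to 4 bytes: K' = 4f 6c 00 00.
K' ⊕ ipad = 79 5a 36 36; K' ⊕ opad = 13 30 5c 5c.
Inner hash: sum = 121+90+54+54+214+138+35 = 706; mod 256 = 194 → c2.
Outer hash (recomputed tag): sum = 19+48+92+92+194 = 445; mod 256 = 189 → bd.
Recomputed tag = bd; claimed = bd → match.

valid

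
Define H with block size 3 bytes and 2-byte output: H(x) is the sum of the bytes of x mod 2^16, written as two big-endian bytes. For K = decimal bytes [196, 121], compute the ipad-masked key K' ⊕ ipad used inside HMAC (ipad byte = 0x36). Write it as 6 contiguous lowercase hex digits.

f24f36

Key decimal bytes [196, 121] = c4 79 is 2 bytes ≤ B = 3; zero-pad to 3 bytes: K' = c4 79 00.
XOR each byte with 0x36: c4⊕36=f2, 79⊕36=4f, 00⊕36=36.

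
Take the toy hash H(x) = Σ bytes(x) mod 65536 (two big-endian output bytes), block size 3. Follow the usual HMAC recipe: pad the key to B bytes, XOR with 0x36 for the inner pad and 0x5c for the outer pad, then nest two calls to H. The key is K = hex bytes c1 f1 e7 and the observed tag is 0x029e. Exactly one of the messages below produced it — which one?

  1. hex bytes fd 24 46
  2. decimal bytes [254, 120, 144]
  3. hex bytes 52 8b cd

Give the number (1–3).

Key hex bytes c1 f1 e7 is exactly B = 3 bytes: K' = c1 f1 e7.
K' ⊕ ipad = f7 c7 d1; K' ⊕ opad = 9d ad bb.
m1: inner = H(f7 c7 d1 fd 24 46) = 03 f6; tag = H(9d ad bb 03 f6) = 02fe
m2: inner = H(f7 c7 d1 fe 78 90) = 04 95; tag = H(9d ad bb 04 95) = 029e ← matches
m3: inner = H(f7 c7 d1 52 8b cd) = 04 39; tag = H(9d ad bb 04 39) = 0242

2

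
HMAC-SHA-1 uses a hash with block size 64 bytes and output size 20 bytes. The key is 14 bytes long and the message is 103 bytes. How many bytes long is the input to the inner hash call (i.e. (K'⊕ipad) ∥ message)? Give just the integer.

Key is 14 ≤ 64 bytes, zero-padded: |K'| = 64.
Inner input = (K'⊕ipad) ∥ m → 64 + 103 = 167 bytes.

167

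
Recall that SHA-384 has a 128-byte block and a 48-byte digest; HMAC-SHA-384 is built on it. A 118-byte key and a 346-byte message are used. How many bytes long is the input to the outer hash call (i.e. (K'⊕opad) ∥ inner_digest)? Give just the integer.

Key is 118 ≤ 128 bytes, zero-padded: |K'| = 128.
Outer input = (K'⊕opad) ∥ H(inner) → 128 + 48 = 176 bytes.

176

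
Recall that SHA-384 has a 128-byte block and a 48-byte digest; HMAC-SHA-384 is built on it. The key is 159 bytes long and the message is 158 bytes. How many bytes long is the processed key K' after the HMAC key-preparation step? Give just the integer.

128

Key is 159 > 128 bytes, so it is hashed to 48 bytes then zero-padded to 128: |K'| = 128.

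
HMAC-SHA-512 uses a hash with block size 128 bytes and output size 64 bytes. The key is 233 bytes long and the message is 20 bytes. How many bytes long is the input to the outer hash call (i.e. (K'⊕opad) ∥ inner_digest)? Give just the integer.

192

Key is 233 > 128 bytes, so it is hashed to 64 bytes then zero-padded to 128: |K'| = 128.
Outer input = (K'⊕opad) ∥ H(inner) → 128 + 64 = 192 bytes.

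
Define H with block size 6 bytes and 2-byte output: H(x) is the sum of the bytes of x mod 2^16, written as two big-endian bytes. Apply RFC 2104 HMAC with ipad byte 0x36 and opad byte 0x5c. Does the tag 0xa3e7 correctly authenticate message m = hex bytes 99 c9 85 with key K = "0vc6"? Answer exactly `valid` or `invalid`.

Key "0vc6" = 30 76 63 36 is 4 bytes ≤ B = 6; zero-pad to 6 bytes: K' = 30 76 63 36 00 00.
K' ⊕ ipad = 06 40 55 00 36 36; K' ⊕ opad = 6c 2a 3f 6a 5c 5c.
Inner hash: sum = 6+64+85+0+54+54+153+201+133 = 750 → 02 ee.
Outer hash (recomputed tag): sum = 108+42+63+106+92+92+2+238 = 743 → 02 e7.
Recomputed tag = 02e7; claimed = a3e7 → mismatch.

invalid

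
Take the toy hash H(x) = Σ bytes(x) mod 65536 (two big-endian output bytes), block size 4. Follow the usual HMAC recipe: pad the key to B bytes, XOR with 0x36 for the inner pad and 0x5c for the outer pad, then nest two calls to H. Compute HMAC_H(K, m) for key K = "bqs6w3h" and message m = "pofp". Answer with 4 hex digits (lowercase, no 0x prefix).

01f8

Key "bqs6w3h" = 62 71 73 36 77 33 68 is 7 bytes > B = 4, so hash it first: H(key) = 02 8e, then zero-pad to 4 bytes: K' = 02 8e 00 00.
K' ⊕ ipad = 34 b8 36 36.  K' ⊕ opad = 5e d2 5c 5c.
Inner input = (K'⊕ipad) ∥ m = 34 b8 36 36 ∥ 70 6f 66 70.
Inner hash: sum = 52+184+54+54+112+111+102+112 = 781 → 03 0d.
Outer input = (K'⊕opad) ∥ inner = 5e d2 5c 5c ∥ 03 0d.
Outer hash (tag): sum = 94+210+92+92+3+13 = 504 → 01 f8.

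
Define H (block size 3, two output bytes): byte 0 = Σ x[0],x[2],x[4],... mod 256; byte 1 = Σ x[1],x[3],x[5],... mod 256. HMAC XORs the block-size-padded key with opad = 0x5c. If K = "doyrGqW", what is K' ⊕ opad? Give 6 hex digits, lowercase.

270e5c

Key "doyrGqW" = 64 6f 79 72 47 71 57 is 7 bytes > B = 3, so hash it first: H(key) = 7b 52, then zero-pad to 3 bytes: K' = 7b 52 00.
XOR each byte with 0x5c: 7b⊕5c=27, 52⊕5c=0e, 00⊕5c=5c.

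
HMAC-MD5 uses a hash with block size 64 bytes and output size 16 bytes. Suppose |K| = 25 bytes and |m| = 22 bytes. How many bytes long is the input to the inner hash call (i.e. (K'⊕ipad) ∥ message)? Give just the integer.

Key is 25 ≤ 64 bytes, zero-padded: |K'| = 64.
Inner input = (K'⊕ipad) ∥ m → 64 + 22 = 86 bytes.

86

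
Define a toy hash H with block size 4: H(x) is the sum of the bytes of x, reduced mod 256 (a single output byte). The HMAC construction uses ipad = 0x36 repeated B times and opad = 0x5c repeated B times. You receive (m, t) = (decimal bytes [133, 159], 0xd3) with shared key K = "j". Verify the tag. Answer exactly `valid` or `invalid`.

invalid

Key "j" = 6a is 1 byte ≤ B = 4; zero-pad to 4 bytes: K' = 6a 00 00 00.
K' ⊕ ipad = 5c 36 36 36; K' ⊕ opad = 36 5c 5c 5c.
Inner hash: sum = 92+54+54+54+133+159 = 546; mod 256 = 34 → 22.
Outer hash (recomputed tag): sum = 54+92+92+92+34 = 364; mod 256 = 108 → 6c.
Recomputed tag = 6c; claimed = d3 → mismatch.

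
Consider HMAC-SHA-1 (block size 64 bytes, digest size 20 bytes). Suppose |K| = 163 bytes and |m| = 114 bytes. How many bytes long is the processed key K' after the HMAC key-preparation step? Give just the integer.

Key is 163 > 64 bytes, so it is hashed to 20 bytes then zero-padded to 64: |K'| = 64.

64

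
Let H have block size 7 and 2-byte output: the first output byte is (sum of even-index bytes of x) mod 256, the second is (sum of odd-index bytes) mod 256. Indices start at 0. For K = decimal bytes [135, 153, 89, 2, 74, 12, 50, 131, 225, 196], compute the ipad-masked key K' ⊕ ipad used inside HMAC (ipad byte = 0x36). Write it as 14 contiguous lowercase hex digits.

0bd83636363636

Key decimal bytes [135, 153, 89, 2, 74, 12, 50, 131, 225, 196] = 87 99 59 02 4a 0c 32 83 e1 c4 is 10 bytes > B = 7, so hash it first: H(key) = 3d ee, then zero-pad to 7 bytes: K' = 3d ee 00 00 00 00 00.
XOR each byte with 0x36: 3d⊕36=0b, ee⊕36=d8, 00⊕36=36, 00⊕36=36, 00⊕36=36, 00⊕36=36, 00⊕36=36.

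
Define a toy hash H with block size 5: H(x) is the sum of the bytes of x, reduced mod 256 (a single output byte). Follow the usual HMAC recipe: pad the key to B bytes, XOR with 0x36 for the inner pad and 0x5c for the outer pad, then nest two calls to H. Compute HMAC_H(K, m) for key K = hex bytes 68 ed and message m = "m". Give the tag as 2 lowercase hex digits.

41

Key hex bytes 68 ed is 2 bytes ≤ B = 5; zero-pad to 5 bytes: K' = 68 ed 00 00 00.
K' ⊕ ipad = 5e db 36 36 36.  K' ⊕ opad = 34 b1 5c 5c 5c.
Inner input = (K'⊕ipad) ∥ m = 5e db 36 36 36 ∥ 6d.
Inner hash: sum = 94+219+54+54+54+109 = 584; mod 256 = 72 → 48.
Outer input = (K'⊕opad) ∥ inner = 34 b1 5c 5c 5c ∥ 48.
Outer hash (tag): sum = 52+177+92+92+92+72 = 577; mod 256 = 65 → 41.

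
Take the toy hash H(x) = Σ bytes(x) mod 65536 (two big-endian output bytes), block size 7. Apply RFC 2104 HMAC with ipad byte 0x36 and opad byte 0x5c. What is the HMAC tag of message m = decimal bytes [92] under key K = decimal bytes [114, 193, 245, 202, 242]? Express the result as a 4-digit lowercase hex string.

Key decimal bytes [114, 193, 245, 202, 242] = 72 c1 f5 ca f2 is 5 bytes ≤ B = 7; zero-pad to 7 bytes: K' = 72 c1 f5 ca f2 00 00.
K' ⊕ ipad = 44 f7 c3 fc c4 36 36.  K' ⊕ opad = 2e 9d a9 96 ae 5c 5c.
Inner input = (K'⊕ipad) ∥ m = 44 f7 c3 fc c4 36 36 ∥ 5c.
Inner hash: sum = 68+247+195+252+196+54+54+92 = 1158 → 04 86.
Outer input = (K'⊕opad) ∥ inner = 2e 9d a9 96 ae 5c 5c ∥ 04 86.
Outer hash (tag): sum = 46+157+169+150+174+92+92+4+134 = 1018 → 03 fa.

03fa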